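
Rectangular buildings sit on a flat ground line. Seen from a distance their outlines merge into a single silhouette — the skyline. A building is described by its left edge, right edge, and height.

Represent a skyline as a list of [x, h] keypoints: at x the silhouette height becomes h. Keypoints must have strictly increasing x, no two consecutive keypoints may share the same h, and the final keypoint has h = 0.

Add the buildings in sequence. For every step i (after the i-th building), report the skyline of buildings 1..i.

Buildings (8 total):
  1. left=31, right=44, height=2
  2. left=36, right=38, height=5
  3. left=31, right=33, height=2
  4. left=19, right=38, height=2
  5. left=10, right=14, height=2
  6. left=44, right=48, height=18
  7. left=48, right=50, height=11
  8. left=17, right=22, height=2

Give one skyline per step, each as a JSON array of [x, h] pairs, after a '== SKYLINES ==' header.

== SKYLINES ==
[[31,2],[44,0]]
[[31,2],[36,5],[38,2],[44,0]]
[[31,2],[36,5],[38,2],[44,0]]
[[19,2],[36,5],[38,2],[44,0]]
[[10,2],[14,0],[19,2],[36,5],[38,2],[44,0]]
[[10,2],[14,0],[19,2],[36,5],[38,2],[44,18],[48,0]]
[[10,2],[14,0],[19,2],[36,5],[38,2],[44,18],[48,11],[50,0]]
[[10,2],[14,0],[17,2],[36,5],[38,2],[44,18],[48,11],[50,0]]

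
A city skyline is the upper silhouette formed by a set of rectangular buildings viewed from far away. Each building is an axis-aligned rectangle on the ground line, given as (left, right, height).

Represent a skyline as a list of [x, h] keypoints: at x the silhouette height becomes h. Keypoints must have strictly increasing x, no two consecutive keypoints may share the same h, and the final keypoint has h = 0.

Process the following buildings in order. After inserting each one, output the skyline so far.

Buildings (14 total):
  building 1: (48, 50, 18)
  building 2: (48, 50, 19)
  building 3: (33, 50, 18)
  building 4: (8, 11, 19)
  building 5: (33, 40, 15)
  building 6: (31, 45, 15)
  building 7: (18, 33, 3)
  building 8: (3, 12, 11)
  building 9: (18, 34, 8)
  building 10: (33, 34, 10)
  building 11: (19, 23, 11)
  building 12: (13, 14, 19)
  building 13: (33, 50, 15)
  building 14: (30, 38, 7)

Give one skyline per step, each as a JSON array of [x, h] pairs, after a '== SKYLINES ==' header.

== SKYLINES ==
[[48,18],[50,0]]
[[48,19],[50,0]]
[[33,18],[48,19],[50,0]]
[[8,19],[11,0],[33,18],[48,19],[50,0]]
[[8,19],[11,0],[33,18],[48,19],[50,0]]
[[8,19],[11,0],[31,15],[33,18],[48,19],[50,0]]
[[8,19],[11,0],[18,3],[31,15],[33,18],[48,19],[50,0]]
[[3,11],[8,19],[11,11],[12,0],[18,3],[31,15],[33,18],[48,19],[50,0]]
[[3,11],[8,19],[11,11],[12,0],[18,8],[31,15],[33,18],[48,19],[50,0]]
[[3,11],[8,19],[11,11],[12,0],[18,8],[31,15],[33,18],[48,19],[50,0]]
[[3,11],[8,19],[11,11],[12,0],[18,8],[19,11],[23,8],[31,15],[33,18],[48,19],[50,0]]
[[3,11],[8,19],[11,11],[12,0],[13,19],[14,0],[18,8],[19,11],[23,8],[31,15],[33,18],[48,19],[50,0]]
[[3,11],[8,19],[11,11],[12,0],[13,19],[14,0],[18,8],[19,11],[23,8],[31,15],[33,18],[48,19],[50,0]]
[[3,11],[8,19],[11,11],[12,0],[13,19],[14,0],[18,8],[19,11],[23,8],[31,15],[33,18],[48,19],[50,0]]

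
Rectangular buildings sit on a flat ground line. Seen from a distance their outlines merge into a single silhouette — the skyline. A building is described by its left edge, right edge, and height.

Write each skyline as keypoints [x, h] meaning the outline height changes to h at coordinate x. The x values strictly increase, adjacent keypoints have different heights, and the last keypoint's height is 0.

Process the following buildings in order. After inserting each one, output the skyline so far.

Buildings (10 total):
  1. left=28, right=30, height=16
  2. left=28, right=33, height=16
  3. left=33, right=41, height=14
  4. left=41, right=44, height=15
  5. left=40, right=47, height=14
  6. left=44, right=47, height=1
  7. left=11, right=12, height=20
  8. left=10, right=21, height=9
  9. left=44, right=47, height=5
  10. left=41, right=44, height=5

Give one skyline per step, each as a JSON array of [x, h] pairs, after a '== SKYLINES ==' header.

== SKYLINES ==
[[28,16],[30,0]]
[[28,16],[33,0]]
[[28,16],[33,14],[41,0]]
[[28,16],[33,14],[41,15],[44,0]]
[[28,16],[33,14],[41,15],[44,14],[47,0]]
[[28,16],[33,14],[41,15],[44,14],[47,0]]
[[11,20],[12,0],[28,16],[33,14],[41,15],[44,14],[47,0]]
[[10,9],[11,20],[12,9],[21,0],[28,16],[33,14],[41,15],[44,14],[47,0]]
[[10,9],[11,20],[12,9],[21,0],[28,16],[33,14],[41,15],[44,14],[47,0]]
[[10,9],[11,20],[12,9],[21,0],[28,16],[33,14],[41,15],[44,14],[47,0]]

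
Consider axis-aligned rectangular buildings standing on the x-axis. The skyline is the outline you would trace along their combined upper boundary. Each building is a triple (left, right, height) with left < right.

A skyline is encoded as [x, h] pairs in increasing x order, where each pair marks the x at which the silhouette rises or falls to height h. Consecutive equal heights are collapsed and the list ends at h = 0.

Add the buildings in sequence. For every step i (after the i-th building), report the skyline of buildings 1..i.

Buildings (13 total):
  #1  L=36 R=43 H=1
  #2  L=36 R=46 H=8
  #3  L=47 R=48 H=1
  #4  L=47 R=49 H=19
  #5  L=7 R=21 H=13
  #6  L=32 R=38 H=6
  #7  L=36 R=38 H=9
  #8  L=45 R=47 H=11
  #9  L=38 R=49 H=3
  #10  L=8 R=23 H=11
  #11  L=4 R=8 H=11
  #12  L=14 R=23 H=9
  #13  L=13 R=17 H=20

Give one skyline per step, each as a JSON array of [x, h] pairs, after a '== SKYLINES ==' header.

== SKYLINES ==
[[36,1],[43,0]]
[[36,8],[46,0]]
[[36,8],[46,0],[47,1],[48,0]]
[[36,8],[46,0],[47,19],[49,0]]
[[7,13],[21,0],[36,8],[46,0],[47,19],[49,0]]
[[7,13],[21,0],[32,6],[36,8],[46,0],[47,19],[49,0]]
[[7,13],[21,0],[32,6],[36,9],[38,8],[46,0],[47,19],[49,0]]
[[7,13],[21,0],[32,6],[36,9],[38,8],[45,11],[47,19],[49,0]]
[[7,13],[21,0],[32,6],[36,9],[38,8],[45,11],[47,19],[49,0]]
[[7,13],[21,11],[23,0],[32,6],[36,9],[38,8],[45,11],[47,19],[49,0]]
[[4,11],[7,13],[21,11],[23,0],[32,6],[36,9],[38,8],[45,11],[47,19],[49,0]]
[[4,11],[7,13],[21,11],[23,0],[32,6],[36,9],[38,8],[45,11],[47,19],[49,0]]
[[4,11],[7,13],[13,20],[17,13],[21,11],[23,0],[32,6],[36,9],[38,8],[45,11],[47,19],[49,0]]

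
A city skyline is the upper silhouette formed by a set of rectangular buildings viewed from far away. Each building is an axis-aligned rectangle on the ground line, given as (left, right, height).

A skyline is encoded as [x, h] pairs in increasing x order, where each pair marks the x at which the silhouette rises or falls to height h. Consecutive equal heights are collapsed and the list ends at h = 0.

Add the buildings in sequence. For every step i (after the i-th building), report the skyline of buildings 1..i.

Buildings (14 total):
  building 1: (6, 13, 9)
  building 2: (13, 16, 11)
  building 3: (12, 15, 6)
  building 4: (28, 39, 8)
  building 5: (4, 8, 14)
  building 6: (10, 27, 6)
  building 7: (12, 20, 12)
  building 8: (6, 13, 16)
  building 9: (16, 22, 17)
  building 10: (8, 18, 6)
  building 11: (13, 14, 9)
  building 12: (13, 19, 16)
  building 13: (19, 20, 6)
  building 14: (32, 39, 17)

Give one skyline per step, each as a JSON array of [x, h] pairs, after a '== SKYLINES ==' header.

== SKYLINES ==
[[6,9],[13,0]]
[[6,9],[13,11],[16,0]]
[[6,9],[13,11],[16,0]]
[[6,9],[13,11],[16,0],[28,8],[39,0]]
[[4,14],[8,9],[13,11],[16,0],[28,8],[39,0]]
[[4,14],[8,9],[13,11],[16,6],[27,0],[28,8],[39,0]]
[[4,14],[8,9],[12,12],[20,6],[27,0],[28,8],[39,0]]
[[4,14],[6,16],[13,12],[20,6],[27,0],[28,8],[39,0]]
[[4,14],[6,16],[13,12],[16,17],[22,6],[27,0],[28,8],[39,0]]
[[4,14],[6,16],[13,12],[16,17],[22,6],[27,0],[28,8],[39,0]]
[[4,14],[6,16],[13,12],[16,17],[22,6],[27,0],[28,8],[39,0]]
[[4,14],[6,16],[16,17],[22,6],[27,0],[28,8],[39,0]]
[[4,14],[6,16],[16,17],[22,6],[27,0],[28,8],[39,0]]
[[4,14],[6,16],[16,17],[22,6],[27,0],[28,8],[32,17],[39,0]]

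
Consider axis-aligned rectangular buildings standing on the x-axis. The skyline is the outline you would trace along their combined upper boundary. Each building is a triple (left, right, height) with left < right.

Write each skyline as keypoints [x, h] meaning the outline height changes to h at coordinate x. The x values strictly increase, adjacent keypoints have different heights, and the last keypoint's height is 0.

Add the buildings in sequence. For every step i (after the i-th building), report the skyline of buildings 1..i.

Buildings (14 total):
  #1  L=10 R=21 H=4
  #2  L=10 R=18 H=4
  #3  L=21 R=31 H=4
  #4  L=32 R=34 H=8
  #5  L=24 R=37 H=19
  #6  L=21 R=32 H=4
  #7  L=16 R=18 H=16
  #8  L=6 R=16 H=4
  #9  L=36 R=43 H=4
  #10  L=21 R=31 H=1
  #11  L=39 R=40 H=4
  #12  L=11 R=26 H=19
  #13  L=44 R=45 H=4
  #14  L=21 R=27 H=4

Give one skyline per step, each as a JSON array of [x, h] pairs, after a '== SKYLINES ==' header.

== SKYLINES ==
[[10,4],[21,0]]
[[10,4],[21,0]]
[[10,4],[31,0]]
[[10,4],[31,0],[32,8],[34,0]]
[[10,4],[24,19],[37,0]]
[[10,4],[24,19],[37,0]]
[[10,4],[16,16],[18,4],[24,19],[37,0]]
[[6,4],[16,16],[18,4],[24,19],[37,0]]
[[6,4],[16,16],[18,4],[24,19],[37,4],[43,0]]
[[6,4],[16,16],[18,4],[24,19],[37,4],[43,0]]
[[6,4],[16,16],[18,4],[24,19],[37,4],[43,0]]
[[6,4],[11,19],[37,4],[43,0]]
[[6,4],[11,19],[37,4],[43,0],[44,4],[45,0]]
[[6,4],[11,19],[37,4],[43,0],[44,4],[45,0]]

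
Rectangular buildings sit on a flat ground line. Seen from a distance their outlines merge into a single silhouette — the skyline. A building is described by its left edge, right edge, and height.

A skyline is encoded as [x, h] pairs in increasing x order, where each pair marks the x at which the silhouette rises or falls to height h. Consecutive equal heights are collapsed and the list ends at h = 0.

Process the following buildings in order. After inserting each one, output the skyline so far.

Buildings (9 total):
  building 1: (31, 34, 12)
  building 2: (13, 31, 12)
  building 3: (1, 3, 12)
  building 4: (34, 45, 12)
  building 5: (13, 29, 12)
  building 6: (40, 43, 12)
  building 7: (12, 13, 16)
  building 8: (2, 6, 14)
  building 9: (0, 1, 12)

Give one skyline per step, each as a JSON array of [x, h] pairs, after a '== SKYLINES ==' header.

== SKYLINES ==
[[31,12],[34,0]]
[[13,12],[34,0]]
[[1,12],[3,0],[13,12],[34,0]]
[[1,12],[3,0],[13,12],[45,0]]
[[1,12],[3,0],[13,12],[45,0]]
[[1,12],[3,0],[13,12],[45,0]]
[[1,12],[3,0],[12,16],[13,12],[45,0]]
[[1,12],[2,14],[6,0],[12,16],[13,12],[45,0]]
[[0,12],[2,14],[6,0],[12,16],[13,12],[45,0]]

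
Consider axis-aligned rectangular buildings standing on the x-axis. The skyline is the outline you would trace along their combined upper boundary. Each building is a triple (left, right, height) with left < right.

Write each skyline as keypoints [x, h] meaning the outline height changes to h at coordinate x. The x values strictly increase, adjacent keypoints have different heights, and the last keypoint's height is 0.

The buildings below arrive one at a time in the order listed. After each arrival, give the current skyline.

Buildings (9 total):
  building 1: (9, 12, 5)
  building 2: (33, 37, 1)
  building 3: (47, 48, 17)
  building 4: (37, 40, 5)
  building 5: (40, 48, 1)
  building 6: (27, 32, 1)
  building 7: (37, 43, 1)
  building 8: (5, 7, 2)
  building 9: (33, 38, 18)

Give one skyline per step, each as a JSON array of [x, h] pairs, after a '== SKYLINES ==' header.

== SKYLINES ==
[[9,5],[12,0]]
[[9,5],[12,0],[33,1],[37,0]]
[[9,5],[12,0],[33,1],[37,0],[47,17],[48,0]]
[[9,5],[12,0],[33,1],[37,5],[40,0],[47,17],[48,0]]
[[9,5],[12,0],[33,1],[37,5],[40,1],[47,17],[48,0]]
[[9,5],[12,0],[27,1],[32,0],[33,1],[37,5],[40,1],[47,17],[48,0]]
[[9,5],[12,0],[27,1],[32,0],[33,1],[37,5],[40,1],[47,17],[48,0]]
[[5,2],[7,0],[9,5],[12,0],[27,1],[32,0],[33,1],[37,5],[40,1],[47,17],[48,0]]
[[5,2],[7,0],[9,5],[12,0],[27,1],[32,0],[33,18],[38,5],[40,1],[47,17],[48,0]]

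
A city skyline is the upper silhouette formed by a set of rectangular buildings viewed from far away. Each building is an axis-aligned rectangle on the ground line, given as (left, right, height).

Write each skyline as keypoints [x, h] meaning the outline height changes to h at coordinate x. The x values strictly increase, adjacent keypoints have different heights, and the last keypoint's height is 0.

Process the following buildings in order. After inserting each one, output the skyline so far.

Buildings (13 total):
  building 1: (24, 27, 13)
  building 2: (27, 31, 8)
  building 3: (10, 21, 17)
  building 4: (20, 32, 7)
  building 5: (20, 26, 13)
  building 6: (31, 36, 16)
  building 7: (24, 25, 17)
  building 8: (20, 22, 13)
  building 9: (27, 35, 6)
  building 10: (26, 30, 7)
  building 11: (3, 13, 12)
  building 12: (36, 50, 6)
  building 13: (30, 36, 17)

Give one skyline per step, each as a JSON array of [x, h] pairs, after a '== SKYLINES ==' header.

== SKYLINES ==
[[24,13],[27,0]]
[[24,13],[27,8],[31,0]]
[[10,17],[21,0],[24,13],[27,8],[31,0]]
[[10,17],[21,7],[24,13],[27,8],[31,7],[32,0]]
[[10,17],[21,13],[27,8],[31,7],[32,0]]
[[10,17],[21,13],[27,8],[31,16],[36,0]]
[[10,17],[21,13],[24,17],[25,13],[27,8],[31,16],[36,0]]
[[10,17],[21,13],[24,17],[25,13],[27,8],[31,16],[36,0]]
[[10,17],[21,13],[24,17],[25,13],[27,8],[31,16],[36,0]]
[[10,17],[21,13],[24,17],[25,13],[27,8],[31,16],[36,0]]
[[3,12],[10,17],[21,13],[24,17],[25,13],[27,8],[31,16],[36,0]]
[[3,12],[10,17],[21,13],[24,17],[25,13],[27,8],[31,16],[36,6],[50,0]]
[[3,12],[10,17],[21,13],[24,17],[25,13],[27,8],[30,17],[36,6],[50,0]]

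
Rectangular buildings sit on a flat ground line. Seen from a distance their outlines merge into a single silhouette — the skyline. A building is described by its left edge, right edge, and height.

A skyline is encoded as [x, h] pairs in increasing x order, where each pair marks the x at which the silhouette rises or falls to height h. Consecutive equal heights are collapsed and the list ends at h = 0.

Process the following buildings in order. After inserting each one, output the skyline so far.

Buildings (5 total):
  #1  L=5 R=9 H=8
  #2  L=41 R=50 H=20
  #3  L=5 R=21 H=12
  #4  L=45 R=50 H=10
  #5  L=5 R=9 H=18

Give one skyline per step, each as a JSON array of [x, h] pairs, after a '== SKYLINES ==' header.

== SKYLINES ==
[[5,8],[9,0]]
[[5,8],[9,0],[41,20],[50,0]]
[[5,12],[21,0],[41,20],[50,0]]
[[5,12],[21,0],[41,20],[50,0]]
[[5,18],[9,12],[21,0],[41,20],[50,0]]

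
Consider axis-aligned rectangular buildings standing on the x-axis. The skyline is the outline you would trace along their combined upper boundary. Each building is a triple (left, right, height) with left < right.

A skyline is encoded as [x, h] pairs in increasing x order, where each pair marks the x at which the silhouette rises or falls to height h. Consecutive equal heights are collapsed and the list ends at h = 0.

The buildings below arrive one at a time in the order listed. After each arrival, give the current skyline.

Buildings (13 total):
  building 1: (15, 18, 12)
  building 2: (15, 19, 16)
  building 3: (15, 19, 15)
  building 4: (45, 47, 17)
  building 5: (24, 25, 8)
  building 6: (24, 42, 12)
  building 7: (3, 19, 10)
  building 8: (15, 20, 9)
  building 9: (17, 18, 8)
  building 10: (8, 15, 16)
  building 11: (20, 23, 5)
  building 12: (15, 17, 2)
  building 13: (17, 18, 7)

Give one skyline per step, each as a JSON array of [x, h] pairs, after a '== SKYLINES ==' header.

== SKYLINES ==
[[15,12],[18,0]]
[[15,16],[19,0]]
[[15,16],[19,0]]
[[15,16],[19,0],[45,17],[47,0]]
[[15,16],[19,0],[24,8],[25,0],[45,17],[47,0]]
[[15,16],[19,0],[24,12],[42,0],[45,17],[47,0]]
[[3,10],[15,16],[19,0],[24,12],[42,0],[45,17],[47,0]]
[[3,10],[15,16],[19,9],[20,0],[24,12],[42,0],[45,17],[47,0]]
[[3,10],[15,16],[19,9],[20,0],[24,12],[42,0],[45,17],[47,0]]
[[3,10],[8,16],[19,9],[20,0],[24,12],[42,0],[45,17],[47,0]]
[[3,10],[8,16],[19,9],[20,5],[23,0],[24,12],[42,0],[45,17],[47,0]]
[[3,10],[8,16],[19,9],[20,5],[23,0],[24,12],[42,0],[45,17],[47,0]]
[[3,10],[8,16],[19,9],[20,5],[23,0],[24,12],[42,0],[45,17],[47,0]]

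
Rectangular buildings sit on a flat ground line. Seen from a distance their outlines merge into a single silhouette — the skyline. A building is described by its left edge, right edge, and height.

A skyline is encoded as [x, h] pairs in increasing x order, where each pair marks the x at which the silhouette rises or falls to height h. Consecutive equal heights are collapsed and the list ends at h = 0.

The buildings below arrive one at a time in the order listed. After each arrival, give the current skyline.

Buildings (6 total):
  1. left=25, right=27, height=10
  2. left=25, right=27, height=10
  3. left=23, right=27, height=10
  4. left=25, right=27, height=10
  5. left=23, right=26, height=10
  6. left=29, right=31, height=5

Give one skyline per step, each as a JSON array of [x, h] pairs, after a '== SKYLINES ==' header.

== SKYLINES ==
[[25,10],[27,0]]
[[25,10],[27,0]]
[[23,10],[27,0]]
[[23,10],[27,0]]
[[23,10],[27,0]]
[[23,10],[27,0],[29,5],[31,0]]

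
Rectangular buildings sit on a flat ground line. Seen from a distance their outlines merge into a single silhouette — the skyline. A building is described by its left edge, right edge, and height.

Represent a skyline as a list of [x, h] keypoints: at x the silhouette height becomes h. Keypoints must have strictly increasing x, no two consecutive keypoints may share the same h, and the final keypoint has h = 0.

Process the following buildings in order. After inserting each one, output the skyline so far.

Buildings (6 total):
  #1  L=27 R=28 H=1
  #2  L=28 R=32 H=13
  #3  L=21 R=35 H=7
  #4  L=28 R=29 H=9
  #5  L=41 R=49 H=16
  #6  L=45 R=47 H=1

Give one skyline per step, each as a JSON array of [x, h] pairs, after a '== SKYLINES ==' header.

== SKYLINES ==
[[27,1],[28,0]]
[[27,1],[28,13],[32,0]]
[[21,7],[28,13],[32,7],[35,0]]
[[21,7],[28,13],[32,7],[35,0]]
[[21,7],[28,13],[32,7],[35,0],[41,16],[49,0]]
[[21,7],[28,13],[32,7],[35,0],[41,16],[49,0]]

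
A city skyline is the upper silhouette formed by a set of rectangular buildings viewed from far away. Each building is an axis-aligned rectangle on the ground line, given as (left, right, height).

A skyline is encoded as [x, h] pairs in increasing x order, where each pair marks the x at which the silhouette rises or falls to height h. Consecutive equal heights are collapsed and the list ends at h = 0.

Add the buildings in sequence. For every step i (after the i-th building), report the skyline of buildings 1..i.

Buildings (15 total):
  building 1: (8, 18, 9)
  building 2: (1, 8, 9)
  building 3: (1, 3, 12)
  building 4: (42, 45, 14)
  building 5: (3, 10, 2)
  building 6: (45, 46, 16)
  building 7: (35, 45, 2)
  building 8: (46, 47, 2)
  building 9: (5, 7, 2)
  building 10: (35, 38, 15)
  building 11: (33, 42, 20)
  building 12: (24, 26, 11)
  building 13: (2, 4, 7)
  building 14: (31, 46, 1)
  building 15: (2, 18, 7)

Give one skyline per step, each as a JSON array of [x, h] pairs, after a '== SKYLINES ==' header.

== SKYLINES ==
[[8,9],[18,0]]
[[1,9],[18,0]]
[[1,12],[3,9],[18,0]]
[[1,12],[3,9],[18,0],[42,14],[45,0]]
[[1,12],[3,9],[18,0],[42,14],[45,0]]
[[1,12],[3,9],[18,0],[42,14],[45,16],[46,0]]
[[1,12],[3,9],[18,0],[35,2],[42,14],[45,16],[46,0]]
[[1,12],[3,9],[18,0],[35,2],[42,14],[45,16],[46,2],[47,0]]
[[1,12],[3,9],[18,0],[35,2],[42,14],[45,16],[46,2],[47,0]]
[[1,12],[3,9],[18,0],[35,15],[38,2],[42,14],[45,16],[46,2],[47,0]]
[[1,12],[3,9],[18,0],[33,20],[42,14],[45,16],[46,2],[47,0]]
[[1,12],[3,9],[18,0],[24,11],[26,0],[33,20],[42,14],[45,16],[46,2],[47,0]]
[[1,12],[3,9],[18,0],[24,11],[26,0],[33,20],[42,14],[45,16],[46,2],[47,0]]
[[1,12],[3,9],[18,0],[24,11],[26,0],[31,1],[33,20],[42,14],[45,16],[46,2],[47,0]]
[[1,12],[3,9],[18,0],[24,11],[26,0],[31,1],[33,20],[42,14],[45,16],[46,2],[47,0]]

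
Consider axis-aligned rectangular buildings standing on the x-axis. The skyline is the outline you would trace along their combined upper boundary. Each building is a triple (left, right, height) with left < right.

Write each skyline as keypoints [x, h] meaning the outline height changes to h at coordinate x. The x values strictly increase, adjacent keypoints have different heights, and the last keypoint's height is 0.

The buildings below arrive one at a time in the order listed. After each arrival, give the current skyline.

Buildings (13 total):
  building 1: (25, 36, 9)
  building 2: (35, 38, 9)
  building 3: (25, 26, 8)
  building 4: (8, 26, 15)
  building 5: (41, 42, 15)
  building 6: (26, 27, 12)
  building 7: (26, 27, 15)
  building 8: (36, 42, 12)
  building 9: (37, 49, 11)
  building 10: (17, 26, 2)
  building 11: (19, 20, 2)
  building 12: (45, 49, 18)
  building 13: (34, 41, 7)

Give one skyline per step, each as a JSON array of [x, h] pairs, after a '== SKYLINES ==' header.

== SKYLINES ==
[[25,9],[36,0]]
[[25,9],[38,0]]
[[25,9],[38,0]]
[[8,15],[26,9],[38,0]]
[[8,15],[26,9],[38,0],[41,15],[42,0]]
[[8,15],[26,12],[27,9],[38,0],[41,15],[42,0]]
[[8,15],[27,9],[38,0],[41,15],[42,0]]
[[8,15],[27,9],[36,12],[41,15],[42,0]]
[[8,15],[27,9],[36,12],[41,15],[42,11],[49,0]]
[[8,15],[27,9],[36,12],[41,15],[42,11],[49,0]]
[[8,15],[27,9],[36,12],[41,15],[42,11],[49,0]]
[[8,15],[27,9],[36,12],[41,15],[42,11],[45,18],[49,0]]
[[8,15],[27,9],[36,12],[41,15],[42,11],[45,18],[49,0]]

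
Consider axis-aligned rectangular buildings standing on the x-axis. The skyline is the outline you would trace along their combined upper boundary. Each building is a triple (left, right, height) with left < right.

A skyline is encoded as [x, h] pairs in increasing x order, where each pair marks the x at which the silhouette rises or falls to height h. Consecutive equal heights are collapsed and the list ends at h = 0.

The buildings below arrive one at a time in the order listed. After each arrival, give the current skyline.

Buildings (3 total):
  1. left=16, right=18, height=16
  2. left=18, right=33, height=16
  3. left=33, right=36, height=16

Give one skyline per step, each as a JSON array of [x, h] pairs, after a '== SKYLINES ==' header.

== SKYLINES ==
[[16,16],[18,0]]
[[16,16],[33,0]]
[[16,16],[36,0]]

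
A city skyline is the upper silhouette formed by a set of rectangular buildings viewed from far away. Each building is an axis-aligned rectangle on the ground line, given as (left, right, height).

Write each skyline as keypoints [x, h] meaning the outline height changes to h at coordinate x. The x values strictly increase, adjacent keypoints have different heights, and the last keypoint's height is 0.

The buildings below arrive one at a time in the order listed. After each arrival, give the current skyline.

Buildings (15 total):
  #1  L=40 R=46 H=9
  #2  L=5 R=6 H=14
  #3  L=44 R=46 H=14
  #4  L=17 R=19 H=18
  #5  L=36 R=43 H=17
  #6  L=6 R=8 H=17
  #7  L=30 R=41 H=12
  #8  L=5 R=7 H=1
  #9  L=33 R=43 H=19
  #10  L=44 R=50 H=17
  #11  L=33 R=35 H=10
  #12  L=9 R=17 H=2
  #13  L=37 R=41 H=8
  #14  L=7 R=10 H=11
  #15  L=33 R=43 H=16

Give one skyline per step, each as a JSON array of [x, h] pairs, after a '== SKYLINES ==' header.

== SKYLINES ==
[[40,9],[46,0]]
[[5,14],[6,0],[40,9],[46,0]]
[[5,14],[6,0],[40,9],[44,14],[46,0]]
[[5,14],[6,0],[17,18],[19,0],[40,9],[44,14],[46,0]]
[[5,14],[6,0],[17,18],[19,0],[36,17],[43,9],[44,14],[46,0]]
[[5,14],[6,17],[8,0],[17,18],[19,0],[36,17],[43,9],[44,14],[46,0]]
[[5,14],[6,17],[8,0],[17,18],[19,0],[30,12],[36,17],[43,9],[44,14],[46,0]]
[[5,14],[6,17],[8,0],[17,18],[19,0],[30,12],[36,17],[43,9],[44,14],[46,0]]
[[5,14],[6,17],[8,0],[17,18],[19,0],[30,12],[33,19],[43,9],[44,14],[46,0]]
[[5,14],[6,17],[8,0],[17,18],[19,0],[30,12],[33,19],[43,9],[44,17],[50,0]]
[[5,14],[6,17],[8,0],[17,18],[19,0],[30,12],[33,19],[43,9],[44,17],[50,0]]
[[5,14],[6,17],[8,0],[9,2],[17,18],[19,0],[30,12],[33,19],[43,9],[44,17],[50,0]]
[[5,14],[6,17],[8,0],[9,2],[17,18],[19,0],[30,12],[33,19],[43,9],[44,17],[50,0]]
[[5,14],[6,17],[8,11],[10,2],[17,18],[19,0],[30,12],[33,19],[43,9],[44,17],[50,0]]
[[5,14],[6,17],[8,11],[10,2],[17,18],[19,0],[30,12],[33,19],[43,9],[44,17],[50,0]]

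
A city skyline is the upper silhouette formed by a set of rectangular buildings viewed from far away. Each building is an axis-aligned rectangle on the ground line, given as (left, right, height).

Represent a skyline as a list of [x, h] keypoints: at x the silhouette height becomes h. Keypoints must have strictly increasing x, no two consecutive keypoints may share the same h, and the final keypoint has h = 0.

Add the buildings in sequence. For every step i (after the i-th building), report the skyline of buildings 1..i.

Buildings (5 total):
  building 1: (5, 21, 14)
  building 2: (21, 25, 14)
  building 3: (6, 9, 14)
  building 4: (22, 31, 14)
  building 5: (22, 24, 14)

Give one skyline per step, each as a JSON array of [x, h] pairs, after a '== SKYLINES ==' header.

== SKYLINES ==
[[5,14],[21,0]]
[[5,14],[25,0]]
[[5,14],[25,0]]
[[5,14],[31,0]]
[[5,14],[31,0]]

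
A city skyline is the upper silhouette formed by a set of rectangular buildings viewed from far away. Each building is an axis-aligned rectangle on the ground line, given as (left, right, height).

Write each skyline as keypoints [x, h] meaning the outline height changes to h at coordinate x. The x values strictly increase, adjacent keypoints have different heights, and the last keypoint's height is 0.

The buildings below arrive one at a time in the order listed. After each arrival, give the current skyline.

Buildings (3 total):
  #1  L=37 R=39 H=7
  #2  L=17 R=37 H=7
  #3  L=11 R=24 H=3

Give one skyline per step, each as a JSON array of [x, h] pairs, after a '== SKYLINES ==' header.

== SKYLINES ==
[[37,7],[39,0]]
[[17,7],[39,0]]
[[11,3],[17,7],[39,0]]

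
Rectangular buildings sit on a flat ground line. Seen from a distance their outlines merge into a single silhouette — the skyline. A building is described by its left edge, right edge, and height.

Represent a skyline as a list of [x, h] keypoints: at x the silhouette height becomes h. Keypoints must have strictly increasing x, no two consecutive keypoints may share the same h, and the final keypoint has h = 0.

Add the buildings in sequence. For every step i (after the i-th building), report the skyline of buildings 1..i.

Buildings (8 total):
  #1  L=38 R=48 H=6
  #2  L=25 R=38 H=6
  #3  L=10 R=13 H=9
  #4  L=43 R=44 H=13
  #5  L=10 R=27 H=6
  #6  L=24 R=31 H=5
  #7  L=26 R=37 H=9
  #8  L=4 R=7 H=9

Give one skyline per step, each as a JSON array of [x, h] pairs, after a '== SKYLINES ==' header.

== SKYLINES ==
[[38,6],[48,0]]
[[25,6],[48,0]]
[[10,9],[13,0],[25,6],[48,0]]
[[10,9],[13,0],[25,6],[43,13],[44,6],[48,0]]
[[10,9],[13,6],[43,13],[44,6],[48,0]]
[[10,9],[13,6],[43,13],[44,6],[48,0]]
[[10,9],[13,6],[26,9],[37,6],[43,13],[44,6],[48,0]]
[[4,9],[7,0],[10,9],[13,6],[26,9],[37,6],[43,13],[44,6],[48,0]]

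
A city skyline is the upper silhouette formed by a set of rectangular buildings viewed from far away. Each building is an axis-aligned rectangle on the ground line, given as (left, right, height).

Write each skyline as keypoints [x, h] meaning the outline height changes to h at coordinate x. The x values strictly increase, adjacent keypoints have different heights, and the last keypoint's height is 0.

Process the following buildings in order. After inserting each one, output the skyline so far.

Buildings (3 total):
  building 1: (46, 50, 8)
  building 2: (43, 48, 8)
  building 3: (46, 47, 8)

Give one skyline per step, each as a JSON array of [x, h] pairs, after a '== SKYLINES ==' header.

== SKYLINES ==
[[46,8],[50,0]]
[[43,8],[50,0]]
[[43,8],[50,0]]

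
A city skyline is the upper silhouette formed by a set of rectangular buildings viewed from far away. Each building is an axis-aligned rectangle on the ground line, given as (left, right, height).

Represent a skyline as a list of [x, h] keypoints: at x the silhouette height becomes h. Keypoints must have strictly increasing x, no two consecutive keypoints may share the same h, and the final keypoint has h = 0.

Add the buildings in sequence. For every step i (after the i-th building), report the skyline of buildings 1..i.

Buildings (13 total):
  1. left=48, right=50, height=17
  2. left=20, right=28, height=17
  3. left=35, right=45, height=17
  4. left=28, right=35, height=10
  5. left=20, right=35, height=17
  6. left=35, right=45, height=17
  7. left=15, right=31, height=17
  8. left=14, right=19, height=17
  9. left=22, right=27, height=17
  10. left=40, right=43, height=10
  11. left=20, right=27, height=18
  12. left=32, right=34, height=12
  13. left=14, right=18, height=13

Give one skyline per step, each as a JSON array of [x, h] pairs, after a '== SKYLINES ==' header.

== SKYLINES ==
[[48,17],[50,0]]
[[20,17],[28,0],[48,17],[50,0]]
[[20,17],[28,0],[35,17],[45,0],[48,17],[50,0]]
[[20,17],[28,10],[35,17],[45,0],[48,17],[50,0]]
[[20,17],[45,0],[48,17],[50,0]]
[[20,17],[45,0],[48,17],[50,0]]
[[15,17],[45,0],[48,17],[50,0]]
[[14,17],[45,0],[48,17],[50,0]]
[[14,17],[45,0],[48,17],[50,0]]
[[14,17],[45,0],[48,17],[50,0]]
[[14,17],[20,18],[27,17],[45,0],[48,17],[50,0]]
[[14,17],[20,18],[27,17],[45,0],[48,17],[50,0]]
[[14,17],[20,18],[27,17],[45,0],[48,17],[50,0]]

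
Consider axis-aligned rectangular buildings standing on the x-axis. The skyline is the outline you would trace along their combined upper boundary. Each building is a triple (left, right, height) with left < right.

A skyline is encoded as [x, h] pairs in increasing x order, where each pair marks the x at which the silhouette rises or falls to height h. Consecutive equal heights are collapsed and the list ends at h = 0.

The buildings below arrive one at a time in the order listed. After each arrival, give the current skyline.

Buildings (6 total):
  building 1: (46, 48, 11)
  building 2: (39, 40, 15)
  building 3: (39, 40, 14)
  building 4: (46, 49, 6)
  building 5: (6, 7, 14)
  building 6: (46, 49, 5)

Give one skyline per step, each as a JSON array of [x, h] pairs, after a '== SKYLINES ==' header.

== SKYLINES ==
[[46,11],[48,0]]
[[39,15],[40,0],[46,11],[48,0]]
[[39,15],[40,0],[46,11],[48,0]]
[[39,15],[40,0],[46,11],[48,6],[49,0]]
[[6,14],[7,0],[39,15],[40,0],[46,11],[48,6],[49,0]]
[[6,14],[7,0],[39,15],[40,0],[46,11],[48,6],[49,0]]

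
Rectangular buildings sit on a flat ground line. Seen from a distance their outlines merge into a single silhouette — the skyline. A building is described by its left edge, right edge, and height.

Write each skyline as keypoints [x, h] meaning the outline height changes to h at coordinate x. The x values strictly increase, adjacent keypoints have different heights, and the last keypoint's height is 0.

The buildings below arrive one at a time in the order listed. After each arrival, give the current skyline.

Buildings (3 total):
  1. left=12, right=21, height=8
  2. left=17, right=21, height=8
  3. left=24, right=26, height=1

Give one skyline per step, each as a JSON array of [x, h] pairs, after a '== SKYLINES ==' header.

== SKYLINES ==
[[12,8],[21,0]]
[[12,8],[21,0]]
[[12,8],[21,0],[24,1],[26,0]]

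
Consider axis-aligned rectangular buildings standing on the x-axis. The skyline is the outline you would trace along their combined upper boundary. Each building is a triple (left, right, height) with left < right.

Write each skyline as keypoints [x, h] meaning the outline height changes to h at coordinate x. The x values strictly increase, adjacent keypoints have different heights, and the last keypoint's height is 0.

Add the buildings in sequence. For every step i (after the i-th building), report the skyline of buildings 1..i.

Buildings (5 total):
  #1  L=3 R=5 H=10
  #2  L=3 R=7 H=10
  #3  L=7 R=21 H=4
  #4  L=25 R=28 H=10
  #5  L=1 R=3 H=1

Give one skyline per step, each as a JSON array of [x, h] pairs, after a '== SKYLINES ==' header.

== SKYLINES ==
[[3,10],[5,0]]
[[3,10],[7,0]]
[[3,10],[7,4],[21,0]]
[[3,10],[7,4],[21,0],[25,10],[28,0]]
[[1,1],[3,10],[7,4],[21,0],[25,10],[28,0]]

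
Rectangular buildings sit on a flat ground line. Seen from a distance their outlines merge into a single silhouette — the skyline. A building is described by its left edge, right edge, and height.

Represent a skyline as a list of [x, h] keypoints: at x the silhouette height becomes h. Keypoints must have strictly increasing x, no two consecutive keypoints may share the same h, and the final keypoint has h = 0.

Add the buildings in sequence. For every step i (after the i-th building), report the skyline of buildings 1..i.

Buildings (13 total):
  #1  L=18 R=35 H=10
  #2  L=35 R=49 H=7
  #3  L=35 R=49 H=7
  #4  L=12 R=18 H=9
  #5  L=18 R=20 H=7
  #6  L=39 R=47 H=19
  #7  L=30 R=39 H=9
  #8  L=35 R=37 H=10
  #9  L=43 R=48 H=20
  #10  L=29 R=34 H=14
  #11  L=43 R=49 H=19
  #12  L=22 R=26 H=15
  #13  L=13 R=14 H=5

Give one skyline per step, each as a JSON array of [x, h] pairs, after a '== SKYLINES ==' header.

== SKYLINES ==
[[18,10],[35,0]]
[[18,10],[35,7],[49,0]]
[[18,10],[35,7],[49,0]]
[[12,9],[18,10],[35,7],[49,0]]
[[12,9],[18,10],[35,7],[49,0]]
[[12,9],[18,10],[35,7],[39,19],[47,7],[49,0]]
[[12,9],[18,10],[35,9],[39,19],[47,7],[49,0]]
[[12,9],[18,10],[37,9],[39,19],[47,7],[49,0]]
[[12,9],[18,10],[37,9],[39,19],[43,20],[48,7],[49,0]]
[[12,9],[18,10],[29,14],[34,10],[37,9],[39,19],[43,20],[48,7],[49,0]]
[[12,9],[18,10],[29,14],[34,10],[37,9],[39,19],[43,20],[48,19],[49,0]]
[[12,9],[18,10],[22,15],[26,10],[29,14],[34,10],[37,9],[39,19],[43,20],[48,19],[49,0]]
[[12,9],[18,10],[22,15],[26,10],[29,14],[34,10],[37,9],[39,19],[43,20],[48,19],[49,0]]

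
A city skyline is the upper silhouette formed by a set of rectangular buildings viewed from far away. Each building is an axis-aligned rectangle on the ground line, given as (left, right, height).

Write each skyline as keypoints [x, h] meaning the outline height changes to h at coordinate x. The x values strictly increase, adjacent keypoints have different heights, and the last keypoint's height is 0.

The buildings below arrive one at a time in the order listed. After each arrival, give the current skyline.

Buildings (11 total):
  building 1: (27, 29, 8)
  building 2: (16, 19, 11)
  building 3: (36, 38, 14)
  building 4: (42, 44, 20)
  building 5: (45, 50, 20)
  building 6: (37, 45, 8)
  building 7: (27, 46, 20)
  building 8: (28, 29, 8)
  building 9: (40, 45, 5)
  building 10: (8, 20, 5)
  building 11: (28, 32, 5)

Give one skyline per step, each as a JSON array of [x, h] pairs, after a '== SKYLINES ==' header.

== SKYLINES ==
[[27,8],[29,0]]
[[16,11],[19,0],[27,8],[29,0]]
[[16,11],[19,0],[27,8],[29,0],[36,14],[38,0]]
[[16,11],[19,0],[27,8],[29,0],[36,14],[38,0],[42,20],[44,0]]
[[16,11],[19,0],[27,8],[29,0],[36,14],[38,0],[42,20],[44,0],[45,20],[50,0]]
[[16,11],[19,0],[27,8],[29,0],[36,14],[38,8],[42,20],[44,8],[45,20],[50,0]]
[[16,11],[19,0],[27,20],[50,0]]
[[16,11],[19,0],[27,20],[50,0]]
[[16,11],[19,0],[27,20],[50,0]]
[[8,5],[16,11],[19,5],[20,0],[27,20],[50,0]]
[[8,5],[16,11],[19,5],[20,0],[27,20],[50,0]]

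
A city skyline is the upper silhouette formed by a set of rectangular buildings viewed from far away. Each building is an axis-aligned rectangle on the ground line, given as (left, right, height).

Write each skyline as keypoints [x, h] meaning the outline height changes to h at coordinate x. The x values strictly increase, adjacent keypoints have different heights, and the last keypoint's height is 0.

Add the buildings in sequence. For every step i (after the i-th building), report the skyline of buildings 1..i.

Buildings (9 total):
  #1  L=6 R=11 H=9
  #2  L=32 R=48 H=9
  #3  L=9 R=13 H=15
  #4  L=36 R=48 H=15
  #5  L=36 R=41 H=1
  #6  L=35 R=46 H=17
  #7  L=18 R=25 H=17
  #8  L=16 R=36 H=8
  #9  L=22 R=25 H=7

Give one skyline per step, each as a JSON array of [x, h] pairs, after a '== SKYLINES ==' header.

== SKYLINES ==
[[6,9],[11,0]]
[[6,9],[11,0],[32,9],[48,0]]
[[6,9],[9,15],[13,0],[32,9],[48,0]]
[[6,9],[9,15],[13,0],[32,9],[36,15],[48,0]]
[[6,9],[9,15],[13,0],[32,9],[36,15],[48,0]]
[[6,9],[9,15],[13,0],[32,9],[35,17],[46,15],[48,0]]
[[6,9],[9,15],[13,0],[18,17],[25,0],[32,9],[35,17],[46,15],[48,0]]
[[6,9],[9,15],[13,0],[16,8],[18,17],[25,8],[32,9],[35,17],[46,15],[48,0]]
[[6,9],[9,15],[13,0],[16,8],[18,17],[25,8],[32,9],[35,17],[46,15],[48,0]]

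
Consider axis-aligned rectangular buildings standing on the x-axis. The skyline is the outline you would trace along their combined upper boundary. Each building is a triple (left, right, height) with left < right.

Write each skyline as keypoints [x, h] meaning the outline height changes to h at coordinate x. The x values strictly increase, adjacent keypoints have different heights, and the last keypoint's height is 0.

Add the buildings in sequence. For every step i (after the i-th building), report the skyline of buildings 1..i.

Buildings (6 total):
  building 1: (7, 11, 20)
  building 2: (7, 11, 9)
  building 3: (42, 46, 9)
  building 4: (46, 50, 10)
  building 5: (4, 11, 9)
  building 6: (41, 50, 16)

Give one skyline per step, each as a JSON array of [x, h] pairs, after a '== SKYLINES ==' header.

== SKYLINES ==
[[7,20],[11,0]]
[[7,20],[11,0]]
[[7,20],[11,0],[42,9],[46,0]]
[[7,20],[11,0],[42,9],[46,10],[50,0]]
[[4,9],[7,20],[11,0],[42,9],[46,10],[50,0]]
[[4,9],[7,20],[11,0],[41,16],[50,0]]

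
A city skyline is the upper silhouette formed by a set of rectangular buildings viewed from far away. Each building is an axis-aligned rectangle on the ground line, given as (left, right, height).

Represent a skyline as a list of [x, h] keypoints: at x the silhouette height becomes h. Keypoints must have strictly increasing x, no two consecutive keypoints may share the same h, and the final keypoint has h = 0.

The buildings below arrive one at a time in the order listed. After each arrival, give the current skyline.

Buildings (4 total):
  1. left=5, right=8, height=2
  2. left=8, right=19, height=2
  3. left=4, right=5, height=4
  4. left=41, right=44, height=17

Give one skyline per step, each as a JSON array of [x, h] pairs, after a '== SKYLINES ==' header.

== SKYLINES ==
[[5,2],[8,0]]
[[5,2],[19,0]]
[[4,4],[5,2],[19,0]]
[[4,4],[5,2],[19,0],[41,17],[44,0]]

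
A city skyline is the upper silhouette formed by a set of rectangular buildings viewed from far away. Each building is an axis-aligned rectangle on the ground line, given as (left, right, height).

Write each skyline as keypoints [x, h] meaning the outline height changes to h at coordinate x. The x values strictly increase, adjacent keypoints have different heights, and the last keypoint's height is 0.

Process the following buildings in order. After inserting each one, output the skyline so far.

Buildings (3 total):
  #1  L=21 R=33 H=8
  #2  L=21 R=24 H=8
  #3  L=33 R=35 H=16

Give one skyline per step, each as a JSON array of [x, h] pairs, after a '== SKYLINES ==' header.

== SKYLINES ==
[[21,8],[33,0]]
[[21,8],[33,0]]
[[21,8],[33,16],[35,0]]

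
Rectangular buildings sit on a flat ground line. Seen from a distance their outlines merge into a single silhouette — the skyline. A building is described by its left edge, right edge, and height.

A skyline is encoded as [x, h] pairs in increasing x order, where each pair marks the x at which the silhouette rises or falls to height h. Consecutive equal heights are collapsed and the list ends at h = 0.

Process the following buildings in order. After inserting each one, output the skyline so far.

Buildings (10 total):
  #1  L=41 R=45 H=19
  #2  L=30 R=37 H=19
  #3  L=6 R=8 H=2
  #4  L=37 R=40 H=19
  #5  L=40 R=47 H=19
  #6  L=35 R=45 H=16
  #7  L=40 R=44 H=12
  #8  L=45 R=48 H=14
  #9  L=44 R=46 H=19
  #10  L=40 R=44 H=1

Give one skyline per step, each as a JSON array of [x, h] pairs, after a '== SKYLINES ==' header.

== SKYLINES ==
[[41,19],[45,0]]
[[30,19],[37,0],[41,19],[45,0]]
[[6,2],[8,0],[30,19],[37,0],[41,19],[45,0]]
[[6,2],[8,0],[30,19],[40,0],[41,19],[45,0]]
[[6,2],[8,0],[30,19],[47,0]]
[[6,2],[8,0],[30,19],[47,0]]
[[6,2],[8,0],[30,19],[47,0]]
[[6,2],[8,0],[30,19],[47,14],[48,0]]
[[6,2],[8,0],[30,19],[47,14],[48,0]]
[[6,2],[8,0],[30,19],[47,14],[48,0]]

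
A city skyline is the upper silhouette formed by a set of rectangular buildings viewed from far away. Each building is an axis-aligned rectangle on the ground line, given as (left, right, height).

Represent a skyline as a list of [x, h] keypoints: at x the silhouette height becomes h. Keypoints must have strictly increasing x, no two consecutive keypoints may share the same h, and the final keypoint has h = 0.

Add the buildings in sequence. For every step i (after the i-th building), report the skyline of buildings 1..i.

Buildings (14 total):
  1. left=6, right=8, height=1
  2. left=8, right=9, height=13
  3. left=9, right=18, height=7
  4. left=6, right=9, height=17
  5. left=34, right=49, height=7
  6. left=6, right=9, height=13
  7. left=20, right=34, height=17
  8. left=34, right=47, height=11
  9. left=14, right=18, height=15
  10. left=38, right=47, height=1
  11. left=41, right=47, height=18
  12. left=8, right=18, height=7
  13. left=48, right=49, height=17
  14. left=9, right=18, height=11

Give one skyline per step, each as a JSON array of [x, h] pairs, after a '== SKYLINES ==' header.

== SKYLINES ==
[[6,1],[8,0]]
[[6,1],[8,13],[9,0]]
[[6,1],[8,13],[9,7],[18,0]]
[[6,17],[9,7],[18,0]]
[[6,17],[9,7],[18,0],[34,7],[49,0]]
[[6,17],[9,7],[18,0],[34,7],[49,0]]
[[6,17],[9,7],[18,0],[20,17],[34,7],[49,0]]
[[6,17],[9,7],[18,0],[20,17],[34,11],[47,7],[49,0]]
[[6,17],[9,7],[14,15],[18,0],[20,17],[34,11],[47,7],[49,0]]
[[6,17],[9,7],[14,15],[18,0],[20,17],[34,11],[47,7],[49,0]]
[[6,17],[9,7],[14,15],[18,0],[20,17],[34,11],[41,18],[47,7],[49,0]]
[[6,17],[9,7],[14,15],[18,0],[20,17],[34,11],[41,18],[47,7],[49,0]]
[[6,17],[9,7],[14,15],[18,0],[20,17],[34,11],[41,18],[47,7],[48,17],[49,0]]
[[6,17],[9,11],[14,15],[18,0],[20,17],[34,11],[41,18],[47,7],[48,17],[49,0]]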